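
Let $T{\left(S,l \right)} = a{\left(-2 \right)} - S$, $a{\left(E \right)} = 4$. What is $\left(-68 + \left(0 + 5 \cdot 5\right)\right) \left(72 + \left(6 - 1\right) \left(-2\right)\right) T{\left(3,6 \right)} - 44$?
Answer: $-2710$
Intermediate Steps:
$T{\left(S,l \right)} = 4 - S$
$\left(-68 + \left(0 + 5 \cdot 5\right)\right) \left(72 + \left(6 - 1\right) \left(-2\right)\right) T{\left(3,6 \right)} - 44 = \left(-68 + \left(0 + 5 \cdot 5\right)\right) \left(72 + \left(6 - 1\right) \left(-2\right)\right) \left(4 - 3\right) - 44 = \left(-68 + \left(0 + 25\right)\right) \left(72 + 5 \left(-2\right)\right) \left(4 - 3\right) - 44 = \left(-68 + 25\right) \left(72 - 10\right) 1 - 44 = \left(-43\right) 62 \cdot 1 - 44 = \left(-2666\right) 1 - 44 = -2666 - 44 = -2710$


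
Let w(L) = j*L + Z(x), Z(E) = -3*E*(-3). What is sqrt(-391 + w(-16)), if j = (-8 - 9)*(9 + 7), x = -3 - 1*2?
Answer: 2*sqrt(979) ≈ 62.578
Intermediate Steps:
x = -5 (x = -3 - 2 = -5)
Z(E) = 9*E
j = -272 (j = -17*16 = -272)
w(L) = -45 - 272*L (w(L) = -272*L + 9*(-5) = -272*L - 45 = -45 - 272*L)
sqrt(-391 + w(-16)) = sqrt(-391 + (-45 - 272*(-16))) = sqrt(-391 + (-45 + 4352)) = sqrt(-391 + 4307) = sqrt(3916) = 2*sqrt(979)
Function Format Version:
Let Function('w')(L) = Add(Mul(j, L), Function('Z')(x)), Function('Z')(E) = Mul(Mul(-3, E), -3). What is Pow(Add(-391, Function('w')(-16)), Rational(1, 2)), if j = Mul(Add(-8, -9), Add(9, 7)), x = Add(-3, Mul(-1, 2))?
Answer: Mul(2, Pow(979, Rational(1, 2))) ≈ 62.578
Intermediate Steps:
x = -5 (x = Add(-3, -2) = -5)
Function('Z')(E) = Mul(9, E)
j = -272 (j = Mul(-17, 16) = -272)
Function('w')(L) = Add(-45, Mul(-272, L)) (Function('w')(L) = Add(Mul(-272, L), Mul(9, -5)) = Add(Mul(-272, L), -45) = Add(-45, Mul(-272, L)))
Pow(Add(-391, Function('w')(-16)), Rational(1, 2)) = Pow(Add(-391, Add(-45, Mul(-272, -16))), Rational(1, 2)) = Pow(Add(-391, Add(-45, 4352)), Rational(1, 2)) = Pow(Add(-391, 4307), Rational(1, 2)) = Pow(3916, Rational(1, 2)) = Mul(2, Pow(979, Rational(1, 2)))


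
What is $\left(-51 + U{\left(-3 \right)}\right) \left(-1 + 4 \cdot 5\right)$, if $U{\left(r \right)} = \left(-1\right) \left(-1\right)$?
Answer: $-950$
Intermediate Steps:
$U{\left(r \right)} = 1$
$\left(-51 + U{\left(-3 \right)}\right) \left(-1 + 4 \cdot 5\right) = \left(-51 + 1\right) \left(-1 + 4 \cdot 5\right) = - 50 \left(-1 + 20\right) = \left(-50\right) 19 = -950$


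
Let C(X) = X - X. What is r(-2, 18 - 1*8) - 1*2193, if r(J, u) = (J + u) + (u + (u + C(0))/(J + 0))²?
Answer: -2160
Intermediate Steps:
C(X) = 0
r(J, u) = J + u + (u + u/J)² (r(J, u) = (J + u) + (u + (u + 0)/(J + 0))² = (J + u) + (u + u/J)² = J + u + (u + u/J)²)
r(-2, 18 - 1*8) - 1*2193 = (-2 + (18 - 1*8) + (18 - 1*8)²*(1 - 2)²/(-2)²) - 1*2193 = (-2 + (18 - 8) + (¼)*(18 - 8)²*(-1)²) - 2193 = (-2 + 10 + (¼)*10²*1) - 2193 = (-2 + 10 + (¼)*100*1) - 2193 = (-2 + 10 + 25) - 2193 = 33 - 2193 = -2160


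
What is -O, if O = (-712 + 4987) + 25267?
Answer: -29542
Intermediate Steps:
O = 29542 (O = 4275 + 25267 = 29542)
-O = -1*29542 = -29542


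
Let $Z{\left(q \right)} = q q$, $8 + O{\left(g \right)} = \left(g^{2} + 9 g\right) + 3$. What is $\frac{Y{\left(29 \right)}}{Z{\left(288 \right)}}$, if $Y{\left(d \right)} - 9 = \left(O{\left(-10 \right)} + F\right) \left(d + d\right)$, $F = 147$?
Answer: $\frac{8825}{82944} \approx 0.1064$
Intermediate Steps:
$O{\left(g \right)} = -5 + g^{2} + 9 g$ ($O{\left(g \right)} = -8 + \left(\left(g^{2} + 9 g\right) + 3\right) = -8 + \left(3 + g^{2} + 9 g\right) = -5 + g^{2} + 9 g$)
$Z{\left(q \right)} = q^{2}$
$Y{\left(d \right)} = 9 + 304 d$ ($Y{\left(d \right)} = 9 + \left(\left(-5 + \left(-10\right)^{2} + 9 \left(-10\right)\right) + 147\right) \left(d + d\right) = 9 + \left(\left(-5 + 100 - 90\right) + 147\right) 2 d = 9 + \left(5 + 147\right) 2 d = 9 + 152 \cdot 2 d = 9 + 304 d$)
$\frac{Y{\left(29 \right)}}{Z{\left(288 \right)}} = \frac{9 + 304 \cdot 29}{288^{2}} = \frac{9 + 8816}{82944} = 8825 \cdot \frac{1}{82944} = \frac{8825}{82944}$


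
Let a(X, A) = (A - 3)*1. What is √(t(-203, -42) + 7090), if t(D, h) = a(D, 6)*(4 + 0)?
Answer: √7102 ≈ 84.273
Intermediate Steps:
a(X, A) = -3 + A (a(X, A) = (-3 + A)*1 = -3 + A)
t(D, h) = 12 (t(D, h) = (-3 + 6)*(4 + 0) = 3*4 = 12)
√(t(-203, -42) + 7090) = √(12 + 7090) = √7102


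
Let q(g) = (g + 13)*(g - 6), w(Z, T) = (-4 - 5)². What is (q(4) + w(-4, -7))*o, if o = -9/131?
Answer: -423/131 ≈ -3.2290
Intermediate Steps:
w(Z, T) = 81 (w(Z, T) = (-9)² = 81)
q(g) = (-6 + g)*(13 + g) (q(g) = (13 + g)*(-6 + g) = (-6 + g)*(13 + g))
o = -9/131 (o = -9*1/131 = -9/131 ≈ -0.068702)
(q(4) + w(-4, -7))*o = ((-78 + 4² + 7*4) + 81)*(-9/131) = ((-78 + 16 + 28) + 81)*(-9/131) = (-34 + 81)*(-9/131) = 47*(-9/131) = -423/131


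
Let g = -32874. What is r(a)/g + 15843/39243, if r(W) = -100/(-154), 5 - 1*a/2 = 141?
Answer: 6683565344/16555954569 ≈ 0.40370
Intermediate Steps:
a = -272 (a = 10 - 2*141 = 10 - 282 = -272)
r(W) = 50/77 (r(W) = -100*(-1/154) = 50/77)
r(a)/g + 15843/39243 = (50/77)/(-32874) + 15843/39243 = (50/77)*(-1/32874) + 15843*(1/39243) = -25/1265649 + 5281/13081 = 6683565344/16555954569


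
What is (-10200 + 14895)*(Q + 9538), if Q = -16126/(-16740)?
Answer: 24990271499/558 ≈ 4.4785e+7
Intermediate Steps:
Q = 8063/8370 (Q = -16126*(-1/16740) = 8063/8370 ≈ 0.96332)
(-10200 + 14895)*(Q + 9538) = (-10200 + 14895)*(8063/8370 + 9538) = 4695*(79841123/8370) = 24990271499/558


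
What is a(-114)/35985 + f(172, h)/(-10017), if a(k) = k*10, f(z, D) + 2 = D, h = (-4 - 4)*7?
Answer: -622150/24030783 ≈ -0.025890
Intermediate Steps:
h = -56 (h = -8*7 = -56)
f(z, D) = -2 + D
a(k) = 10*k
a(-114)/35985 + f(172, h)/(-10017) = (10*(-114))/35985 + (-2 - 56)/(-10017) = -1140*1/35985 - 58*(-1/10017) = -76/2399 + 58/10017 = -622150/24030783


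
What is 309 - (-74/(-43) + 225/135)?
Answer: 39424/129 ≈ 305.61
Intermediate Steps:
309 - (-74/(-43) + 225/135) = 309 - (-74*(-1/43) + 225*(1/135)) = 309 - (74/43 + 5/3) = 309 - 1*437/129 = 309 - 437/129 = 39424/129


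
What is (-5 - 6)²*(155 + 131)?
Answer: 34606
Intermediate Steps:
(-5 - 6)²*(155 + 131) = (-11)²*286 = 121*286 = 34606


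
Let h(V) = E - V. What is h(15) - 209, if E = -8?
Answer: -232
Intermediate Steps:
h(V) = -8 - V
h(15) - 209 = (-8 - 1*15) - 209 = (-8 - 15) - 209 = -23 - 209 = -232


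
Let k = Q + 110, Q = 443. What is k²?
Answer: 305809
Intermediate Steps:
k = 553 (k = 443 + 110 = 553)
k² = 553² = 305809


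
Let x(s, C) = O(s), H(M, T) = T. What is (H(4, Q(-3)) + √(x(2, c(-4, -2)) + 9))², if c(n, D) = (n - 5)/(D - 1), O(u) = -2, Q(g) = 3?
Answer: (3 + √7)² ≈ 31.875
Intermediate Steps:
c(n, D) = (-5 + n)/(-1 + D)
x(s, C) = -2
(H(4, Q(-3)) + √(x(2, c(-4, -2)) + 9))² = (3 + √(-2 + 9))² = (3 + √7)²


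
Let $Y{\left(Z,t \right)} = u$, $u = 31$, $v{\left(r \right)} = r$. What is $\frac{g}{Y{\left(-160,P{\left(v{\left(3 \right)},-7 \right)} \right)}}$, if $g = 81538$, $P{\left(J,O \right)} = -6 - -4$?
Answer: $\frac{81538}{31} \approx 2630.3$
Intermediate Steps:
$P{\left(J,O \right)} = -2$ ($P{\left(J,O \right)} = -6 + 4 = -2$)
$Y{\left(Z,t \right)} = 31$
$\frac{g}{Y{\left(-160,P{\left(v{\left(3 \right)},-7 \right)} \right)}} = \frac{81538}{31}$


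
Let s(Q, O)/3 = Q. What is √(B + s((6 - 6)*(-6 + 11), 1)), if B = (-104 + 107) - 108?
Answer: I*√105 ≈ 10.247*I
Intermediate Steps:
s(Q, O) = 3*Q
B = -105 (B = 3 - 108 = -105)
√(B + s((6 - 6)*(-6 + 11), 1)) = √(-105 + 3*((6 - 6)*(-6 + 11))) = √(-105 + 3*(0*5)) = √(-105 + 3*0) = √(-105 + 0) = √(-105) = I*√105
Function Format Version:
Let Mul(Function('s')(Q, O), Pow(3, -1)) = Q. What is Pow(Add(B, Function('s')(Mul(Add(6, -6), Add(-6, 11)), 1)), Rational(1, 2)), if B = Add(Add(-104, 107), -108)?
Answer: Mul(I, Pow(105, Rational(1, 2))) ≈ Mul(10.247, I)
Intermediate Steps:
Function('s')(Q, O) = Mul(3, Q)
B = -105 (B = Add(3, -108) = -105)
Pow(Add(B, Function('s')(Mul(Add(6, -6), Add(-6, 11)), 1)), Rational(1, 2)) = Pow(Add(-105, Mul(3, Mul(Add(6, -6), Add(-6, 11)))), Rational(1, 2)) = Pow(Add(-105, Mul(3, Mul(0, 5))), Rational(1, 2)) = Pow(Add(-105, Mul(3, 0)), Rational(1, 2)) = Pow(Add(-105, 0), Rational(1, 2)) = Pow(-105, Rational(1, 2)) = Mul(I, Pow(105, Rational(1, 2)))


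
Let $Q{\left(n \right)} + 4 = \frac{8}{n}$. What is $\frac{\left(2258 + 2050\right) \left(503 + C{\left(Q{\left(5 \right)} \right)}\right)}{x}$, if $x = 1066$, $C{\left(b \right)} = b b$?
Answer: $\frac{27396726}{13325} \approx 2056.0$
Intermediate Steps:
$Q{\left(n \right)} = -4 + \frac{8}{n}$
$C{\left(b \right)} = b^{2}$
$\frac{\left(2258 + 2050\right) \left(503 + C{\left(Q{\left(5 \right)} \right)}\right)}{x} = \frac{\left(2258 + 2050\right) \left(503 + \left(-4 + \frac{8}{5}\right)^{2}\right)}{1066} = 4308 \left(503 + \left(-4 + 8 \cdot \frac{1}{5}\right)^{2}\right) \frac{1}{1066} = 4308 \left(503 + \left(-4 + \frac{8}{5}\right)^{2}\right) \frac{1}{1066} = 4308 \left(503 + \left(- \frac{12}{5}\right)^{2}\right) \frac{1}{1066} = 4308 \left(503 + \frac{144}{25}\right) \frac{1}{1066} = 4308 \cdot \frac{12719}{25} \cdot \frac{1}{1066} = \frac{54793452}{25} \cdot \frac{1}{1066} = \frac{27396726}{13325}$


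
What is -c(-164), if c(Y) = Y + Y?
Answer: 328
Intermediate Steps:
c(Y) = 2*Y
-c(-164) = -2*(-164) = -1*(-328) = 328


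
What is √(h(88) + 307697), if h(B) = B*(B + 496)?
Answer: √359089 ≈ 599.24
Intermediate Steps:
h(B) = B*(496 + B)
√(h(88) + 307697) = √(88*(496 + 88) + 307697) = √(88*584 + 307697) = √(51392 + 307697) = √359089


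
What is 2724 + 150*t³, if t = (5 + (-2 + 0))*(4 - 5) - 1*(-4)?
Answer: 2874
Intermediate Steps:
t = 1 (t = (5 - 2)*(-1) + 4 = 3*(-1) + 4 = -3 + 4 = 1)
2724 + 150*t³ = 2724 + 150*1³ = 2724 + 150*1 = 2724 + 150 = 2874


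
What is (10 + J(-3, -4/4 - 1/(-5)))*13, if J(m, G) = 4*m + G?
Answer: -182/5 ≈ -36.400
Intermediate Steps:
J(m, G) = G + 4*m
(10 + J(-3, -4/4 - 1/(-5)))*13 = (10 + ((-4/4 - 1/(-5)) + 4*(-3)))*13 = (10 + ((-4*¼ - 1*(-⅕)) - 12))*13 = (10 + ((-1 + ⅕) - 12))*13 = (10 + (-⅘ - 12))*13 = (10 - 64/5)*13 = -14/5*13 = -182/5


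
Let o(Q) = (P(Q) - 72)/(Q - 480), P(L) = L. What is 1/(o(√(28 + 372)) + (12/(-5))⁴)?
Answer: 14375/478553 ≈ 0.030038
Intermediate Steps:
o(Q) = (-72 + Q)/(-480 + Q) (o(Q) = (Q - 72)/(Q - 480) = (-72 + Q)/(-480 + Q))
1/(o(√(28 + 372)) + (12/(-5))⁴) = 1/((-72 + √(28 + 372))/(-480 + √(28 + 372)) + (12/(-5))⁴) = 1/((-72 + √400)/(-480 + √400) + (12*(-⅕))⁴) = 1/((-72 + 20)/(-480 + 20) + (-12/5)⁴) = 1/(-52/(-460) + 20736/625) = 1/(-1/460*(-52) + 20736/625) = 1/(13/115 + 20736/625) = 1/(478553/14375) = 14375/478553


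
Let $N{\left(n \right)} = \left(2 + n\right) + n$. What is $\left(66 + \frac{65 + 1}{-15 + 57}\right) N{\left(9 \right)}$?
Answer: $\frac{9460}{7} \approx 1351.4$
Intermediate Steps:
$N{\left(n \right)} = 2 + 2 n$
$\left(66 + \frac{65 + 1}{-15 + 57}\right) N{\left(9 \right)} = \left(66 + \frac{65 + 1}{-15 + 57}\right) \left(2 + 2 \cdot 9\right) = \left(66 + \frac{66}{42}\right) \left(2 + 18\right) = \left(66 + 66 \cdot \frac{1}{42}\right) 20 = \left(66 + \frac{11}{7}\right) 20 = \frac{473}{7} \cdot 20 = \frac{9460}{7}$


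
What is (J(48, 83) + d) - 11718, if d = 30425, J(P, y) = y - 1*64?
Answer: 18726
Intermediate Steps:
J(P, y) = -64 + y (J(P, y) = y - 64 = -64 + y)
(J(48, 83) + d) - 11718 = ((-64 + 83) + 30425) - 11718 = (19 + 30425) - 11718 = 30444 - 11718 = 18726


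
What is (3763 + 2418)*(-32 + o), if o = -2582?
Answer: -16157134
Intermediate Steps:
(3763 + 2418)*(-32 + o) = (3763 + 2418)*(-32 - 2582) = 6181*(-2614) = -16157134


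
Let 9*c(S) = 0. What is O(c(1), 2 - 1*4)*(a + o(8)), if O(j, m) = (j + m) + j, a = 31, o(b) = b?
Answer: -78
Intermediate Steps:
c(S) = 0 (c(S) = (⅑)*0 = 0)
O(j, m) = m + 2*j
O(c(1), 2 - 1*4)*(a + o(8)) = ((2 - 1*4) + 2*0)*(31 + 8) = ((2 - 4) + 0)*39 = (-2 + 0)*39 = -2*39 = -78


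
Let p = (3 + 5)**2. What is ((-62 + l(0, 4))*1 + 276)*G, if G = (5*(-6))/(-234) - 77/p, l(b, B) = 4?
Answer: -292447/1248 ≈ -234.33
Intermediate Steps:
p = 64 (p = 8**2 = 64)
G = -2683/2496 (G = (5*(-6))/(-234) - 77/64 = -30*(-1/234) - 77*1/64 = 5/39 - 77/64 = -2683/2496 ≈ -1.0749)
((-62 + l(0, 4))*1 + 276)*G = ((-62 + 4)*1 + 276)*(-2683/2496) = (-58*1 + 276)*(-2683/2496) = (-58 + 276)*(-2683/2496) = 218*(-2683/2496) = -292447/1248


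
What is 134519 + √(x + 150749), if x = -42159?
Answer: 134519 + √108590 ≈ 1.3485e+5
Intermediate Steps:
134519 + √(x + 150749) = 134519 + √(-42159 + 150749) = 134519 + √108590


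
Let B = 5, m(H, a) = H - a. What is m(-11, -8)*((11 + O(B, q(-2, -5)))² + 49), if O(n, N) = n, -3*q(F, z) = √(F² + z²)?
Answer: -915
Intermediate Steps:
q(F, z) = -√(F² + z²)/3
m(-11, -8)*((11 + O(B, q(-2, -5)))² + 49) = (-11 - 1*(-8))*((11 + 5)² + 49) = (-11 + 8)*(16² + 49) = -3*(256 + 49) = -3*305 = -915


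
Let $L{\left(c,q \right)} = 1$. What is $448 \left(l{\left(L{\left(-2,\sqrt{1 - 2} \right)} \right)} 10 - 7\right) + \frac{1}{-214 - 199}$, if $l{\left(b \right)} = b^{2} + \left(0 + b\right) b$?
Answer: $\frac{2405311}{413} \approx 5824.0$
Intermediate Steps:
$l{\left(b \right)} = 2 b^{2}$ ($l{\left(b \right)} = b^{2} + b b = b^{2} + b^{2} = 2 b^{2}$)
$448 \left(l{\left(L{\left(-2,\sqrt{1 - 2} \right)} \right)} 10 - 7\right) + \frac{1}{-214 - 199} = 448 \left(2 \cdot 1^{2} \cdot 10 - 7\right) + \frac{1}{-214 - 199} = 448 \left(2 \cdot 1 \cdot 10 - 7\right) + \frac{1}{-413} = 448 \left(2 \cdot 10 - 7\right) - \frac{1}{413} = 448 \left(20 - 7\right) - \frac{1}{413} = 448 \cdot 13 - \frac{1}{413} = 5824 - \frac{1}{413} = \frac{2405311}{413}$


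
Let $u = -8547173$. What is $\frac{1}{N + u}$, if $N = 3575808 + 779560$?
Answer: $- \frac{1}{4191805} \approx -2.3856 \cdot 10^{-7}$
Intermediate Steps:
$N = 4355368$
$\frac{1}{N + u} = \frac{1}{4355368 - 8547173} = \frac{1}{-4191805} = - \frac{1}{4191805}$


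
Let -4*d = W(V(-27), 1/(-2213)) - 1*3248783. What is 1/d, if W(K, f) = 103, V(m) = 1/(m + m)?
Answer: 1/812170 ≈ 1.2313e-6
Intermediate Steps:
V(m) = 1/(2*m)
d = 812170 (d = -(103 - 1*3248783)/4 = -(103 - 3248783)/4 = -¼*(-3248680) = 812170)
1/d = 1/812170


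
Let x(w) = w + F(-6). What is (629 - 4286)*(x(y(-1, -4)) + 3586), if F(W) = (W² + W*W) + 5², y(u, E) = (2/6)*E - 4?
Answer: -13449227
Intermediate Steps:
y(u, E) = -4 + E/3 (y(u, E) = (2*(⅙))*E - 4 = E/3 - 4 = -4 + E/3)
F(W) = 25 + 2*W² (F(W) = (W² + W²) + 25 = 2*W² + 25 = 25 + 2*W²)
x(w) = 97 + w (x(w) = w + (25 + 2*(-6)²) = w + (25 + 2*36) = w + (25 + 72) = w + 97 = 97 + w)
(629 - 4286)*(x(y(-1, -4)) + 3586) = (629 - 4286)*((97 + (-4 + (⅓)*(-4))) + 3586) = -3657*((97 + (-4 - 4/3)) + 3586) = -3657*((97 - 16/3) + 3586) = -3657*(275/3 + 3586) = -3657*11033/3 = -13449227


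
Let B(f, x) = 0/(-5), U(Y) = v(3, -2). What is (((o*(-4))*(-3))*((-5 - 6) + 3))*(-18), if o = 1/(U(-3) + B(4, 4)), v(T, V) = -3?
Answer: -576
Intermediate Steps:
U(Y) = -3
B(f, x) = 0 (B(f, x) = 0*(-⅕) = 0)
o = -⅓ (o = 1/(-3 + 0) = 1/(-3) = -⅓ ≈ -0.33333)
(((o*(-4))*(-3))*((-5 - 6) + 3))*(-18) = ((-⅓*(-4)*(-3))*((-5 - 6) + 3))*(-18) = (((4/3)*(-3))*(-11 + 3))*(-18) = -4*(-8)*(-18) = 32*(-18) = -576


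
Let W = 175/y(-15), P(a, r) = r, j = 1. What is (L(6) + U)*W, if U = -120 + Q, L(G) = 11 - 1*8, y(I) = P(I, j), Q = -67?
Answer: -32200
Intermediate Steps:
y(I) = 1
L(G) = 3 (L(G) = 11 - 8 = 3)
U = -187 (U = -120 - 67 = -187)
W = 175 (W = 175/1 = 175*1 = 175)
(L(6) + U)*W = (3 - 187)*175 = -184*175 = -32200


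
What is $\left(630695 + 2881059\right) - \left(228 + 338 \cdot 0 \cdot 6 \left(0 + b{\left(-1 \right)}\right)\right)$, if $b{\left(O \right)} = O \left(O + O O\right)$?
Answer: $3511526$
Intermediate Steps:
$b{\left(O \right)} = O \left(O + O^{2}\right)$
$\left(630695 + 2881059\right) - \left(228 + 338 \cdot 0 \cdot 6 \left(0 + b{\left(-1 \right)}\right)\right) = \left(630695 + 2881059\right) - \left(228 + 338 \cdot 0 \cdot 6 \left(0 + \left(-1\right)^{2} \left(1 - 1\right)\right)\right) = 3511754 - \left(228 + 338 \cdot 0 \left(0 + 1 \cdot 0\right)\right) = 3511754 - \left(228 + 338 \cdot 0 \left(0 + 0\right)\right) = 3511754 - \left(228 + 338 \cdot 0 \cdot 0\right) = 3511754 - 228 = 3511526$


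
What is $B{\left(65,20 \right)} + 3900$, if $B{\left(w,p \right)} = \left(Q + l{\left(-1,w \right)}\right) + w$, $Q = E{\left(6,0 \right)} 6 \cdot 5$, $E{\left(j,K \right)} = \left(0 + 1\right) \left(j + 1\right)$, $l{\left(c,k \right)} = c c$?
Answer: $4176$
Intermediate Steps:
$l{\left(c,k \right)} = c^{2}$
$E{\left(j,K \right)} = 1 + j$ ($E{\left(j,K \right)} = 1 \left(1 + j\right) = 1 + j$)
$Q = 210$ ($Q = \left(1 + 6\right) 6 \cdot 5 = 7 \cdot 6 \cdot 5 = 42 \cdot 5 = 210$)
$B{\left(w,p \right)} = 211 + w$ ($B{\left(w,p \right)} = \left(210 + \left(-1\right)^{2}\right) + w = \left(210 + 1\right) + w = 211 + w$)
$B{\left(65,20 \right)} + 3900 = \left(211 + 65\right) + 3900 = 276 + 3900 = 4176$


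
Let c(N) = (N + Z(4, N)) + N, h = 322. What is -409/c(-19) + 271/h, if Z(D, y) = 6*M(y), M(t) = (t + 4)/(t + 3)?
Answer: 160539/11914 ≈ 13.475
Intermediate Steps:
M(t) = (4 + t)/(3 + t)
Z(D, y) = 6*(4 + y)/(3 + y) (Z(D, y) = 6*((4 + y)/(3 + y)) = 6*(4 + y)/(3 + y))
c(N) = 2*N + 6*(4 + N)/(3 + N) (c(N) = (N + 6*(4 + N)/(3 + N)) + N = 2*N + 6*(4 + N)/(3 + N))
-409/c(-19) + 271/h = -409*(3 - 19)/(2*(12 + (-19)² + 6*(-19))) + 271/322 = -409*(-8/(12 + 361 - 114)) + 271*(1/322) = -409/(2*(-1/16)*259) + 271/322 = -409/(-259/8) + 271/322 = -409*(-8/259) + 271/322 = 3272/259 + 271/322 = 160539/11914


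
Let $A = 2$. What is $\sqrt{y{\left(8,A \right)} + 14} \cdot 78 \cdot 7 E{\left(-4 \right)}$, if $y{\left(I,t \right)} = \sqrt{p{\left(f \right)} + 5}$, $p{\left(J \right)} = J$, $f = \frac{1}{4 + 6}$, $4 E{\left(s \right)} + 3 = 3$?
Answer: $0$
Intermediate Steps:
$E{\left(s \right)} = 0$ ($E{\left(s \right)} = - \frac{3}{4} + \frac{1}{4} \cdot 3 = - \frac{3}{4} + \frac{3}{4} = 0$)
$f = \frac{1}{10} \approx 0.1$
$y{\left(I,t \right)} = \frac{\sqrt{510}}{10}$ ($y{\left(I,t \right)} = \sqrt{\frac{1}{10} + 5} = \sqrt{\frac{51}{10}} = \frac{\sqrt{510}}{10}$)
$\sqrt{y{\left(8,A \right)} + 14} \cdot 78 \cdot 7 E{\left(-4 \right)} = \sqrt{\frac{\sqrt{510}}{10} + 14} \cdot 78 \cdot 7 \cdot 0 = \sqrt{14 + \frac{\sqrt{510}}{10}} \cdot 78 \cdot 0 = 78 \sqrt{14 + \frac{\sqrt{510}}{10}} \cdot 0 = 0$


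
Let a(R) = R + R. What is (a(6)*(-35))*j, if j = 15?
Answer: -6300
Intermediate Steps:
a(R) = 2*R
(a(6)*(-35))*j = ((2*6)*(-35))*15 = (12*(-35))*15 = -420*15 = -6300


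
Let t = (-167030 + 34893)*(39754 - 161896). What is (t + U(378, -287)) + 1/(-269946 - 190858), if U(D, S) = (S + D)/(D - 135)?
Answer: 1807223991839195809/111975372 ≈ 1.6139e+10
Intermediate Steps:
U(D, S) = (D + S)/(-135 + D)
t = 16139477454 (t = -132137*(-122142) = 16139477454)
(t + U(378, -287)) + 1/(-269946 - 190858) = (16139477454 + (378 - 287)/(-135 + 378)) + 1/(-269946 - 190858) = (16139477454 + 91/243) + 1/(-460804) = (16139477454 + (1/243)*91) - 1/460804 = (16139477454 + 91/243) - 1/460804 = 3921893021413/243 - 1/460804 = 1807223991839195809/111975372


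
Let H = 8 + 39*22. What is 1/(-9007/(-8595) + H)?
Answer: 8595/7452277 ≈ 0.0011533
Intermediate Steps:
H = 866 (H = 8 + 858 = 866)
1/(-9007/(-8595) + H) = 1/(-9007/(-8595) + 866) = 1/(-9007*(-1/8595) + 866) = 1/(9007/8595 + 866) = 1/(7452277/8595) = 8595/7452277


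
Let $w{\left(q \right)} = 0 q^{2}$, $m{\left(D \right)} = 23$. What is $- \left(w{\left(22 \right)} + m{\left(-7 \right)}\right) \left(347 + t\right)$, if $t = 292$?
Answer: $-14697$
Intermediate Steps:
$w{\left(q \right)} = 0$
$- \left(w{\left(22 \right)} + m{\left(-7 \right)}\right) \left(347 + t\right) = - \left(0 + 23\right) \left(347 + 292\right) = - 23 \cdot 639 = \left(-1\right) 14697 = -14697$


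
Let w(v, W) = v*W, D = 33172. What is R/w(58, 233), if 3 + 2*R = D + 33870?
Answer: 67039/27028 ≈ 2.4804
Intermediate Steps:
w(v, W) = W*v
R = 67039/2 (R = -3/2 + (33172 + 33870)/2 = -3/2 + (1/2)*67042 = -3/2 + 33521 = 67039/2 ≈ 33520.)
R/w(58, 233) = 67039/(2*((233*58))) = (67039/2)/13514 = (67039/2)*(1/13514) = 67039/27028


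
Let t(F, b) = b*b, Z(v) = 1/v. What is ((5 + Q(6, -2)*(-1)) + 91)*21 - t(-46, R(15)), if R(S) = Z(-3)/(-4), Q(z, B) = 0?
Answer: 290303/144 ≈ 2016.0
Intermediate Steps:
Z(v) = 1/v
R(S) = 1/12 (R(S) = 1/(-3*(-4)) = -⅓*(-¼) = 1/12)
t(F, b) = b²
((5 + Q(6, -2)*(-1)) + 91)*21 - t(-46, R(15)) = ((5 + 0*(-1)) + 91)*21 - (1/12)² = ((5 + 0) + 91)*21 - 1*1/144 = (5 + 91)*21 - 1/144 = 96*21 - 1/144 = 2016 - 1/144 = 290303/144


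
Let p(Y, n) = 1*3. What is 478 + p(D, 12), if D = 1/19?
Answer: 481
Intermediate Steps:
D = 1/19 ≈ 0.052632
p(Y, n) = 3
478 + p(D, 12) = 478 + 3 = 481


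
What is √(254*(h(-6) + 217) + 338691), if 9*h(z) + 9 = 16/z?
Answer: √31871859/9 ≈ 627.28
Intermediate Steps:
h(z) = -1 + 16/(9*z) (h(z) = -1 + (16/z)/9 = -1 + 16/(9*z))
√(254*(h(-6) + 217) + 338691) = √(254*((16/9 - 1*(-6))/(-6) + 217) + 338691) = √(254*(-(16/9 + 6)/6 + 217) + 338691) = √(254*(-⅙*70/9 + 217) + 338691) = √(254*(-35/27 + 217) + 338691) = √(254*(5824/27) + 338691) = √(1479296/27 + 338691) = √(10623953/27) = √31871859/9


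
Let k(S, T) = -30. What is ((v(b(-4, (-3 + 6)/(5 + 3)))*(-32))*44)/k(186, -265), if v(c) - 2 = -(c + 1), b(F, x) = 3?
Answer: -1408/15 ≈ -93.867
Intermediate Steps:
v(c) = 1 - c (v(c) = 2 - (c + 1) = 2 - (1 + c) = 2 + (-1 - c) = 1 - c)
((v(b(-4, (-3 + 6)/(5 + 3)))*(-32))*44)/k(186, -265) = (((1 - 1*3)*(-32))*44)/(-30) = (((1 - 3)*(-32))*44)*(-1/30) = (-2*(-32)*44)*(-1/30) = (64*44)*(-1/30) = 2816*(-1/30) = -1408/15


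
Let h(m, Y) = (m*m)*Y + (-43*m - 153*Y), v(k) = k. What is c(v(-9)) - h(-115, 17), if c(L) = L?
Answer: -227178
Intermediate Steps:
h(m, Y) = -153*Y - 43*m + Y*m² (h(m, Y) = m²*Y + (-153*Y - 43*m) = Y*m² + (-153*Y - 43*m) = -153*Y - 43*m + Y*m²)
c(v(-9)) - h(-115, 17) = -9 - (-153*17 - 43*(-115) + 17*(-115)²) = -9 - (-2601 + 4945 + 17*13225) = -9 - (-2601 + 4945 + 224825) = -9 - 1*227169 = -9 - 227169 = -227178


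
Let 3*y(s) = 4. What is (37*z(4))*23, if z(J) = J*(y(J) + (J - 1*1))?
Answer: 44252/3 ≈ 14751.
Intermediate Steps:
y(s) = 4/3 (y(s) = (1/3)*4 = 4/3)
z(J) = J*(1/3 + J) (z(J) = J*(4/3 + (J - 1*1)) = J*(4/3 + (J - 1)) = J*(4/3 + (-1 + J)) = J*(1/3 + J))
(37*z(4))*23 = (37*(4*(1/3 + 4)))*23 = (37*(4*(13/3)))*23 = (37*(52/3))*23 = (1924/3)*23 = 44252/3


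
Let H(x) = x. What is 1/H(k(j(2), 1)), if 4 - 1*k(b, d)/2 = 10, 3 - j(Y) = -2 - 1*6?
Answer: -1/12 ≈ -0.083333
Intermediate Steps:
j(Y) = 11 (j(Y) = 3 - (-2 - 1*6) = 3 - (-2 - 6) = 3 - 1*(-8) = 3 + 8 = 11)
k(b, d) = -12 (k(b, d) = 8 - 2*10 = 8 - 20 = -12)
1/H(k(j(2), 1)) = 1/(-12) = -1/12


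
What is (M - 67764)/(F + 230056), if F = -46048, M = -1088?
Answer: -17213/46002 ≈ -0.37418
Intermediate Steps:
(M - 67764)/(F + 230056) = (-1088 - 67764)/(-46048 + 230056) = -68852/184008 = -68852*1/184008 = -17213/46002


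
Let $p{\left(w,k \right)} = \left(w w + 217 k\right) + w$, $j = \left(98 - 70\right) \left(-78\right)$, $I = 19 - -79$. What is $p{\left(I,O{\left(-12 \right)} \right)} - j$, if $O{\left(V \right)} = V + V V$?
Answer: $40530$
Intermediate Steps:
$I = 98$ ($I = 19 + 79 = 98$)
$O{\left(V \right)} = V + V^{2}$
$j = -2184$ ($j = 28 \left(-78\right) = -2184$)
$p{\left(w,k \right)} = w + w^{2} + 217 k$ ($p{\left(w,k \right)} = \left(w^{2} + 217 k\right) + w = w + w^{2} + 217 k$)
$p{\left(I,O{\left(-12 \right)} \right)} - j = \left(98 + 98^{2} + 217 \left(- 12 \left(1 - 12\right)\right)\right) - -2184 = \left(98 + 9604 + 217 \left(\left(-12\right) \left(-11\right)\right)\right) + 2184 = \left(98 + 9604 + 217 \cdot 132\right) + 2184 = \left(98 + 9604 + 28644\right) + 2184 = 38346 + 2184 = 40530$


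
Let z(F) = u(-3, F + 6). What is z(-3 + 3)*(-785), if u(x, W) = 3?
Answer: -2355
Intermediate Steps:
z(F) = 3
z(-3 + 3)*(-785) = 3*(-785) = -2355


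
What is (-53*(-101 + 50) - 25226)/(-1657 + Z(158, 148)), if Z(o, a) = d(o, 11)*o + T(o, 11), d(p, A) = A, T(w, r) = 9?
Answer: -22523/90 ≈ -250.26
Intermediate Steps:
Z(o, a) = 9 + 11*o (Z(o, a) = 11*o + 9 = 9 + 11*o)
(-53*(-101 + 50) - 25226)/(-1657 + Z(158, 148)) = (-53*(-101 + 50) - 25226)/(-1657 + (9 + 11*158)) = (-53*(-51) - 25226)/(-1657 + (9 + 1738)) = (2703 - 25226)/(-1657 + 1747) = -22523/90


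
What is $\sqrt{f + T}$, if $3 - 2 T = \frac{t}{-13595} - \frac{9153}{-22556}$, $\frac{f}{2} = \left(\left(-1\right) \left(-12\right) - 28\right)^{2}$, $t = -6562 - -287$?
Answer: $\frac{\sqrt{1929816853637469762}}{61329764} \approx 22.651$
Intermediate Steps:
$t = -6275$ ($t = -6562 + 287 = -6275$)
$f = 512$ ($f = 2 \left(\left(-1\right) \left(-12\right) - 28\right)^{2} = 2 \left(12 - 28\right)^{2} = 2 \left(-16\right)^{2} = 2 \cdot 256 = 512$)
$T = \frac{130794505}{122659528}$ ($T = \frac{3}{2} - \frac{- \frac{6275}{-13595} - \frac{9153}{-22556}}{2} = \frac{3}{2} - \frac{\left(-6275\right) \left(- \frac{1}{13595}\right) - - \frac{9153}{22556}}{2} = \frac{3}{2} - \frac{\frac{1255}{2719} + \frac{9153}{22556}}{2} = \frac{3}{2} - \frac{53194787}{122659528} = \frac{130794505}{122659528} \approx 1.0663$)
$\sqrt{f + T} = \sqrt{512 + \frac{130794505}{122659528}} = \sqrt{\frac{62932472841}{122659528}} = \frac{\sqrt{1929816853637469762}}{61329764}$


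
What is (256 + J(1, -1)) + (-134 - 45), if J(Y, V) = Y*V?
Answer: 76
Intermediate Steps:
J(Y, V) = V*Y
(256 + J(1, -1)) + (-134 - 45) = (256 - 1*1) + (-134 - 45) = (256 - 1) - 179 = 255 - 179 = 76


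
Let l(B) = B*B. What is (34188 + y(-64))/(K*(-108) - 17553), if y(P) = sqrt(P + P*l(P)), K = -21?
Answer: -11396/5095 - 8*I*sqrt(4097)/15285 ≈ -2.2367 - 0.033501*I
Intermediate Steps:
l(B) = B**2
y(P) = sqrt(P + P**3) (y(P) = sqrt(P + P*P**2) = sqrt(P + P**3))
(34188 + y(-64))/(K*(-108) - 17553) = (34188 + sqrt(-64 + (-64)**3))/(-21*(-108) - 17553) = (34188 + sqrt(-64 - 262144))/(2268 - 17553) = (34188 + sqrt(-262208))/(-15285) = (34188 + 8*I*sqrt(4097))*(-1/15285) = -11396/5095 - 8*I*sqrt(4097)/15285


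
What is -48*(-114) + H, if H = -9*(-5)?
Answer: 5517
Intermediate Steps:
H = 45
-48*(-114) + H = -48*(-114) + 45 = 5472 + 45 = 5517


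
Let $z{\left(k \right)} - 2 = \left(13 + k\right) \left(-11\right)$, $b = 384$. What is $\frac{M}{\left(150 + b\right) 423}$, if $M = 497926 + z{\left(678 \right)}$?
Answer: $\frac{490327}{225882} \approx 2.1707$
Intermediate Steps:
$z{\left(k \right)} = -141 - 11 k$ ($z{\left(k \right)} = 2 + \left(13 + k\right) \left(-11\right) = 2 - \left(143 + 11 k\right) = -141 - 11 k$)
$M = 490327$ ($M = 497926 - 7599 = 490327$)
$\frac{M}{\left(150 + b\right) 423} = \frac{490327}{\left(150 + 384\right) 423} = \frac{490327}{534 \cdot 423} = \frac{490327}{225882}$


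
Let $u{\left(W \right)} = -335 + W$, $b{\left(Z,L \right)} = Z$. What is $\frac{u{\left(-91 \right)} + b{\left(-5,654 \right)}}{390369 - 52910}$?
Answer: $- \frac{431}{337459} \approx -0.0012772$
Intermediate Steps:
$\frac{u{\left(-91 \right)} + b{\left(-5,654 \right)}}{390369 - 52910} = \frac{\left(-335 - 91\right) - 5}{390369 - 52910} = \frac{-426 - 5}{337459} = \left(-431\right) \frac{1}{337459} = - \frac{431}{337459}$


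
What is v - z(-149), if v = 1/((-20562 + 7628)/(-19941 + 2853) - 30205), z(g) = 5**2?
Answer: -6451634869/258065053 ≈ -25.000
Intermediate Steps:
z(g) = 25
v = -8544/258065053 (v = 1/(-12934/(-17088) - 30205) = 1/(-12934*(-1/17088) - 30205) = 1/(6467/8544 - 30205) = 1/(-258065053/8544) = -8544/258065053 ≈ -3.3108e-5)
v - z(-149) = -8544/258065053 - 1*25 = -8544/258065053 - 25 = -6451634869/258065053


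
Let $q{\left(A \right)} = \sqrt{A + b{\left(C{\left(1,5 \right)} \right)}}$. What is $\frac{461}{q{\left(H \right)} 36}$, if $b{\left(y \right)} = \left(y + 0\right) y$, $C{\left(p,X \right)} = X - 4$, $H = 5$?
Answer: $\frac{461 \sqrt{6}}{216} \approx 5.2278$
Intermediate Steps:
$C{\left(p,X \right)} = -4 + X$
$b{\left(y \right)} = y^{2}$ ($b{\left(y \right)} = y y = y^{2}$)
$q{\left(A \right)} = \sqrt{1 + A}$ ($q{\left(A \right)} = \sqrt{A + \left(-4 + 5\right)^{2}} = \sqrt{A + 1^{2}} = \sqrt{A + 1} = \sqrt{1 + A}$)
$\frac{461}{q{\left(H \right)} 36} = \frac{461}{\sqrt{1 + 5} \cdot 36} = \frac{461}{\sqrt{6} \cdot 36} = \frac{461}{36 \sqrt{6}} = 461 \frac{\sqrt{6}}{216} = \frac{461 \sqrt{6}}{216}$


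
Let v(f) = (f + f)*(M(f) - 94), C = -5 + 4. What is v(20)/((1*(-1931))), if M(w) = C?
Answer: 3800/1931 ≈ 1.9679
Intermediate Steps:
C = -1
M(w) = -1
v(f) = -190*f (v(f) = (f + f)*(-1 - 94) = (2*f)*(-95) = -190*f)
v(20)/((1*(-1931))) = (-190*20)/((1*(-1931))) = -3800/(-1931) = -3800*(-1/1931) = 3800/1931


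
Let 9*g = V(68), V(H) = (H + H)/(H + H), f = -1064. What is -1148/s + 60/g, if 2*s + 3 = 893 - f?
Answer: 526432/977 ≈ 538.83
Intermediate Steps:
s = 977 (s = -3/2 + (893 - 1*(-1064))/2 = -3/2 + (893 + 1064)/2 = -3/2 + (½)*1957 = -3/2 + 1957/2 = 977)
V(H) = 1 (V(H) = (2*H)/((2*H)) = (2*H)*(1/(2*H)) = 1)
g = ⅑ (g = (⅑)*1 = ⅑ ≈ 0.11111)
-1148/s + 60/g = -1148/977 + 60/(⅑) = -1148*1/977 + 60*9 = -1148/977 + 540 = 526432/977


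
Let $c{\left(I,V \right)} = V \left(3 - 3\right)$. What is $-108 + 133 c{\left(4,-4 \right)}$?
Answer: $-108$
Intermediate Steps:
$c{\left(I,V \right)} = 0$ ($c{\left(I,V \right)} = V 0 = 0$)
$-108 + 133 c{\left(4,-4 \right)} = -108 + 133 \cdot 0 = -108 + 0 = -108$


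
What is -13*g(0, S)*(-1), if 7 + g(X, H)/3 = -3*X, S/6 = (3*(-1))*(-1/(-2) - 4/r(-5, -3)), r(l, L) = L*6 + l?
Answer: -273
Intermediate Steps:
r(l, L) = l + 6*L (r(l, L) = 6*L + l = l + 6*L)
S = -279/23 (S = 6*((3*(-1))*(-1/(-2) - 4/(-5 + 6*(-3)))) = 6*(-3*(-1*(-½) - 4/(-5 - 18))) = 6*(-3*(½ - 4/(-23))) = 6*(-3*(½ - 4*(-1/23))) = 6*(-3*(½ + 4/23)) = 6*(-3*31/46) = 6*(-93/46) = -279/23 ≈ -12.130)
g(X, H) = -21 - 9*X (g(X, H) = -21 + 3*(-3*X) = -21 - 9*X)
-13*g(0, S)*(-1) = -13*(-21 - 9*0)*(-1) = -13*(-21 + 0)*(-1) = -13*(-21)*(-1) = 273*(-1) = -273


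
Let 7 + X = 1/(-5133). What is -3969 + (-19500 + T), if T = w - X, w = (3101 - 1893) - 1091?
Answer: -119829884/5133 ≈ -23345.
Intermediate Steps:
X = -35932/5133 (X = -7 + 1/(-5133) = -7 - 1/5133 = -35932/5133 ≈ -7.0002)
w = 117 (w = 1208 - 1091 = 117)
T = 636493/5133 (T = 117 - 1*(-35932/5133) = 117 + 35932/5133 = 636493/5133 ≈ 124.00)
-3969 + (-19500 + T) = -3969 + (-19500 + 636493/5133) = -3969 - 99457007/5133 = -119829884/5133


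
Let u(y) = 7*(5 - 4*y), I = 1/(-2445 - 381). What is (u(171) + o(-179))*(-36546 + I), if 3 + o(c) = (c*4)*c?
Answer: -708080803432/157 ≈ -4.5101e+9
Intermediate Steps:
I = -1/2826 (I = 1/(-2826) = -1/2826 ≈ -0.00035386)
u(y) = 35 - 28*y
o(c) = -3 + 4*c² (o(c) = -3 + (c*4)*c = -3 + (4*c)*c = -3 + 4*c²)
(u(171) + o(-179))*(-36546 + I) = ((35 - 28*171) + (-3 + 4*(-179)²))*(-36546 - 1/2826) = ((35 - 4788) + (-3 + 4*32041))*(-103278997/2826) = (-4753 + (-3 + 128164))*(-103278997/2826) = (-4753 + 128161)*(-103278997/2826) = 123408*(-103278997/2826) = -708080803432/157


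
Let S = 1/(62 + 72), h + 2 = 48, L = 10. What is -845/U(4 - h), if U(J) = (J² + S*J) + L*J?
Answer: -56615/90027 ≈ -0.62887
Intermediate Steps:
h = 46 (h = -2 + 48 = 46)
S = 1/134 ≈ 0.0074627
U(J) = J² + 1341*J/134 (U(J) = (J² + J/134) + 10*J = J² + 1341*J/134)
-845/U(4 - h) = -845*134/((4 - 1*46)*(1341 + 134*(4 - 1*46))) = -845*134/((4 - 46)*(1341 + 134*(4 - 46))) = -845*(-67/(21*(1341 + 134*(-42)))) = -845*(-67/(21*(1341 - 5628))) = -845/((1/134)*(-42)*(-4287)) = -845/90027/67 = -845*67/90027 = -56615/90027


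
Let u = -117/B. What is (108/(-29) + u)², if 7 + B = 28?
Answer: 3560769/41209 ≈ 86.408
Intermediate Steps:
B = 21 (B = -7 + 28 = 21)
u = -39/7 (u = -117/21 = -117*1/21 = -39/7 ≈ -5.5714)
(108/(-29) + u)² = (108/(-29) - 39/7)² = (108*(-1/29) - 39/7)² = (-108/29 - 39/7)² = (-1887/203)² = 3560769/41209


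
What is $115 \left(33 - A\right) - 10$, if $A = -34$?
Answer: $7695$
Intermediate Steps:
$115 \left(33 - A\right) - 10 = 115 \left(33 - -34\right) - 10 = 115 \left(33 + 34\right) - 10 = 115 \cdot 67 - 10 = 7705 - 10 = 7695$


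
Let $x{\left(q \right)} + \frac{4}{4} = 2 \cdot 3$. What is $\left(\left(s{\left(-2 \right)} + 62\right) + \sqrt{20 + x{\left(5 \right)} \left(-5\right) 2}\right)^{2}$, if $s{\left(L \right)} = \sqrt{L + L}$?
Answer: $\left(62 + 2 i + i \sqrt{30}\right)^{2} \approx 3788.1 + 927.18 i$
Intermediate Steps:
$s{\left(L \right)} = \sqrt{2} \sqrt{L}$ ($s{\left(L \right)} = \sqrt{2 L} = \sqrt{2} \sqrt{L}$)
$x{\left(q \right)} = 5$ ($x{\left(q \right)} = -1 + 2 \cdot 3 = -1 + 6 = 5$)
$\left(\left(s{\left(-2 \right)} + 62\right) + \sqrt{20 + x{\left(5 \right)} \left(-5\right) 2}\right)^{2} = \left(\left(\sqrt{2} \sqrt{-2} + 62\right) + \sqrt{20 + 5 \left(-5\right) 2}\right)^{2} = \left(\left(\sqrt{2} i \sqrt{2} + 62\right) + \sqrt{20 - 50}\right)^{2} = \left(\left(2 i + 62\right) + \sqrt{20 - 50}\right)^{2} = \left(\left(62 + 2 i\right) + \sqrt{-30}\right)^{2} = \left(\left(62 + 2 i\right) + i \sqrt{30}\right)^{2} = \left(62 + 2 i + i \sqrt{30}\right)^{2}$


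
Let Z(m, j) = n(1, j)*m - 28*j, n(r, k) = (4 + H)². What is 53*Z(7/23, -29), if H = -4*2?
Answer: 995764/23 ≈ 43294.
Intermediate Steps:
H = -8
n(r, k) = 16 (n(r, k) = (4 - 8)² = (-4)² = 16)
Z(m, j) = -28*j + 16*m (Z(m, j) = 16*m - 28*j = -28*j + 16*m)
53*Z(7/23, -29) = 53*(-28*(-29) + 16*(7/23)) = 53*(812 + 16*(7*(1/23))) = 53*(812 + 16*(7/23)) = 53*(812 + 112/23) = 53*(18788/23) = 995764/23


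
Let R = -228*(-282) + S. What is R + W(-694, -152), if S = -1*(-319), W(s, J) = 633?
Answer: 65248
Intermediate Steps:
S = 319
R = 64615 (R = -228*(-282) + 319 = 64296 + 319 = 64615)
R + W(-694, -152) = 64615 + 633 = 65248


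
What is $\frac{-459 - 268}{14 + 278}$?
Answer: $- \frac{727}{292} \approx -2.4897$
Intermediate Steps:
$\frac{-459 - 268}{14 + 278} = - \frac{727}{292}$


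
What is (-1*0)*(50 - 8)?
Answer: 0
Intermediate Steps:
(-1*0)*(50 - 8) = 0*42 = 0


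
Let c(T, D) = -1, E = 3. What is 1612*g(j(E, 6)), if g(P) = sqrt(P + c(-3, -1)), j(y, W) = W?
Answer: 1612*sqrt(5) ≈ 3604.5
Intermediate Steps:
g(P) = sqrt(-1 + P) (g(P) = sqrt(P - 1) = sqrt(-1 + P))
1612*g(j(E, 6)) = 1612*sqrt(-1 + 6) = 1612*sqrt(5)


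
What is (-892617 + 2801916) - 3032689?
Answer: -1123390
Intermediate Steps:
(-892617 + 2801916) - 3032689 = 1909299 - 3032689 = -1123390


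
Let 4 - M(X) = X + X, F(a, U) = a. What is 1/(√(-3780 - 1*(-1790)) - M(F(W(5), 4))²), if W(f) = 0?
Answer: -8/1123 - I*√1990/2246 ≈ -0.0071238 - 0.019862*I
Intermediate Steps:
M(X) = 4 - 2*X (M(X) = 4 - (X + X) = 4 - 2*X)
1/(√(-3780 - 1*(-1790)) - M(F(W(5), 4))²) = 1/(√(-3780 - 1*(-1790)) - (4 - 2*0)²) = 1/(√(-3780 + 1790) - (4 + 0)²) = 1/(√(-1990) - 1*4²) = 1/(I*√1990 - 1*16) = 1/(I*√1990 - 16) = 1/(-16 + I*√1990)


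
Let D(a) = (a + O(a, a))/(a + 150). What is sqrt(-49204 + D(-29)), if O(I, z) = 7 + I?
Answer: I*sqrt(5953735)/11 ≈ 221.82*I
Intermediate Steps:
D(a) = (7 + 2*a)/(150 + a) (D(a) = (a + (7 + a))/(a + 150) = (7 + 2*a)/(150 + a))
sqrt(-49204 + D(-29)) = sqrt(-49204 + (7 + 2*(-29))/(150 - 29)) = sqrt(-49204 + (7 - 58)/121) = sqrt(-49204 + (1/121)*(-51)) = sqrt(-49204 - 51/121) = sqrt(-5953735/121) = I*sqrt(5953735)/11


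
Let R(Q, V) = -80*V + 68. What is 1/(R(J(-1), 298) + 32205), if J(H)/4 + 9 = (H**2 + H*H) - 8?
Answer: 1/8433 ≈ 0.00011858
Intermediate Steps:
J(H) = -68 + 8*H**2 (J(H) = -36 + 4*((H**2 + H*H) - 8) = -36 + 4*((H**2 + H**2) - 8) = -36 + 4*(2*H**2 - 8) = -36 + 4*(-8 + 2*H**2) = -36 + (-32 + 8*H**2) = -68 + 8*H**2)
R(Q, V) = 68 - 80*V
1/(R(J(-1), 298) + 32205) = 1/((68 - 80*298) + 32205) = 1/((68 - 23840) + 32205) = 1/(-23772 + 32205) = 1/8433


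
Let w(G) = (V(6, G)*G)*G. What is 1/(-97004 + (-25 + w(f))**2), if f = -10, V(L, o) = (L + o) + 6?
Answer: -1/66379 ≈ -1.5065e-5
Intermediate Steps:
V(L, o) = 6 + L + o
w(G) = G**2*(12 + G) (w(G) = ((6 + 6 + G)*G)*G = ((12 + G)*G)*G = (G*(12 + G))*G = G**2*(12 + G))
1/(-97004 + (-25 + w(f))**2) = 1/(-97004 + (-25 + (-10)**2*(12 - 10))**2) = 1/(-97004 + (-25 + 100*2)**2) = 1/(-97004 + (-25 + 200)**2) = 1/(-97004 + 175**2) = 1/(-97004 + 30625) = 1/(-66379) = -1/66379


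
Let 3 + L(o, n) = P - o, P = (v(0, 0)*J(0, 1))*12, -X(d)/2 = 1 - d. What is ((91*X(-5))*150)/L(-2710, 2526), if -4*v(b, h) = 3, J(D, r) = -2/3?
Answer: -163800/2713 ≈ -60.376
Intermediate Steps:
J(D, r) = -⅔ (J(D, r) = -2*⅓ = -⅔)
v(b, h) = -¾ (v(b, h) = -¼*3 = -¾)
X(d) = -2 + 2*d (X(d) = -2*(1 - d) = -2 + 2*d)
P = 6 (P = -¾*(-⅔)*12 = (½)*12 = 6)
L(o, n) = 3 - o (L(o, n) = -3 + (6 - o) = 3 - o)
((91*X(-5))*150)/L(-2710, 2526) = ((91*(-2 + 2*(-5)))*150)/(3 - 1*(-2710)) = ((91*(-2 - 10))*150)/(3 + 2710) = ((91*(-12))*150)/2713 = -1092*150*(1/2713) = -163800*1/2713 = -163800/2713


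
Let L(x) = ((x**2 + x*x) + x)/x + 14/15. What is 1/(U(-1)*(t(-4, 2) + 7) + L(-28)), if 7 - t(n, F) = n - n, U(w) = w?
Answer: -15/1021 ≈ -0.014691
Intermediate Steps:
t(n, F) = 7 (t(n, F) = 7 - (n - n) = 7 - 1*0 = 7 + 0 = 7)
L(x) = 14/15 + (x + 2*x**2)/x (L(x) = ((x**2 + x**2) + x)/x + 14*(1/15) = (2*x**2 + x)/x + 14/15 = (x + 2*x**2)/x + 14/15 = 14/15 + (x + 2*x**2)/x)
1/(U(-1)*(t(-4, 2) + 7) + L(-28)) = 1/(-(7 + 7) + (29/15 + 2*(-28))) = 1/(-1*14 + (29/15 - 56)) = 1/(-14 - 811/15) = 1/(-1021/15) = -15/1021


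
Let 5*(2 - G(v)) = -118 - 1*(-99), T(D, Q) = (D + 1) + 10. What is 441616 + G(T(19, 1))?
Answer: 2208109/5 ≈ 4.4162e+5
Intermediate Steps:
T(D, Q) = 11 + D (T(D, Q) = (1 + D) + 10 = 11 + D)
G(v) = 29/5 (G(v) = 2 - (-118 - 1*(-99))/5 = 2 - (-118 + 99)/5 = 2 - 1/5*(-19) = 2 + 19/5 = 29/5)
441616 + G(T(19, 1)) = 441616 + 29/5 = 2208109/5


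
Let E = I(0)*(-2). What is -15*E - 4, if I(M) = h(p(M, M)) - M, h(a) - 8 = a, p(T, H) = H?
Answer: 236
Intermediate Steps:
h(a) = 8 + a
I(M) = 8 (I(M) = (8 + M) - M = 8)
E = -16 (E = 8*(-2) = -16)
-15*E - 4 = -15*(-16) - 4 = 240 - 4 = 236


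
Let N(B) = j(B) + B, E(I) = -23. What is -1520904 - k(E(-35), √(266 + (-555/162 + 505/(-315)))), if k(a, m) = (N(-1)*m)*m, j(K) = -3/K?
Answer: -287549503/189 ≈ -1.5214e+6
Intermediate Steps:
N(B) = B - 3/B (N(B) = -3/B + B = B - 3/B)
k(a, m) = 2*m² (k(a, m) = ((-1 - 3/(-1))*m)*m = ((-1 - 3*(-1))*m)*m = ((-1 + 3)*m)*m = (2*m)*m = 2*m²)
-1520904 - k(E(-35), √(266 + (-555/162 + 505/(-315)))) = -1520904 - 2*(√(266 + (-555/162 + 505/(-315))))² = -1520904 - 2*(√(266 + (-555*1/162 + 505*(-1/315))))² = -1520904 - 2*(√(266 + (-185/54 - 101/63)))² = -1520904 - 2*(√(266 - 1901/378))² = -1520904 - 2*(√(98647/378))² = -1520904 - 2*(√4143174/126)² = -1520904 - 2*98647/378 = -1520904 - 1*98647/189 = -1520904 - 98647/189 = -287549503/189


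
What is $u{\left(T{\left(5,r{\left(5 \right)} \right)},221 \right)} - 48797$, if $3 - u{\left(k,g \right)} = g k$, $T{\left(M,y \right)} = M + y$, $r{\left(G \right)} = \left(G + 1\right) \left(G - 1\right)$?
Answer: $-55203$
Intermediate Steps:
$r{\left(G \right)} = \left(1 + G\right) \left(-1 + G\right)$
$u{\left(k,g \right)} = 3 - g k$
$u{\left(T{\left(5,r{\left(5 \right)} \right)},221 \right)} - 48797 = \left(3 - 221 \left(5 - \left(1 - 5^{2}\right)\right)\right) - 48797 = \left(3 - 221 \left(5 + \left(-1 + 25\right)\right)\right) - 48797 = \left(3 - 221 \left(5 + 24\right)\right) - 48797 = \left(3 - 221 \cdot 29\right) - 48797 = \left(3 - 6409\right) - 48797 = -6406 - 48797 = -55203$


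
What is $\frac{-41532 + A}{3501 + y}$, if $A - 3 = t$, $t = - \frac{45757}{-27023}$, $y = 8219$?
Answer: $- \frac{112219241}{31670956} \approx -3.5433$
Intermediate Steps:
$t = \frac{45757}{27023}$ ($t = \left(-45757\right) \left(- \frac{1}{27023}\right) = \frac{45757}{27023} \approx 1.6933$)
$A = \frac{126826}{27023}$ ($A = 3 + \frac{45757}{27023} = \frac{126826}{27023} \approx 4.6933$)
$\frac{-41532 + A}{3501 + y} = \frac{-41532 + \frac{126826}{27023}}{3501 + 8219} = - \frac{1122192410}{27023 \cdot 11720} = \left(- \frac{1122192410}{27023}\right) \frac{1}{11720} = - \frac{112219241}{31670956}$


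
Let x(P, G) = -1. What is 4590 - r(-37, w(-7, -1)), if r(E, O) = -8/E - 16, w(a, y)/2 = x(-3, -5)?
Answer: 170414/37 ≈ 4605.8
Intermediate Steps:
w(a, y) = -2 (w(a, y) = 2*(-1) = -2)
r(E, O) = -16 - 8/E
4590 - r(-37, w(-7, -1)) = 4590 - (-16 - 8/(-37)) = 4590 - (-16 - 8*(-1/37)) = 4590 - (-16 + 8/37) = 4590 - 1*(-584/37) = 4590 + 584/37 = 170414/37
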